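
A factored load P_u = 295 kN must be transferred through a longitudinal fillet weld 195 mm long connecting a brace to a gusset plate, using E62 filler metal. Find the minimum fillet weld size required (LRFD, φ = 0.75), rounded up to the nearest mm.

w = 8 mm

E62XX → F_EXX = 620 MPa.
Total weld length L = 195 mm.
Required throat t_e = P_u / (φ × 0.6 F_EXX × L) = 295 / (0.75 × 0.6 × 620 × 195 × 10⁻³) = 5.422 mm.
Required leg w = t_e / 0.707 = 7.669 mm → use 8 mm.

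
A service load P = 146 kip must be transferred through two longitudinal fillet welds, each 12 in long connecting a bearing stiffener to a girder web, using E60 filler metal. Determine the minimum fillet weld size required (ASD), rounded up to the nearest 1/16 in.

E60XX → F_EXX = 60 ksi.
Total weld length L = 24 in.
Required throat t_e = P × Ω / (0.6 F_EXX × L) = 146 × 2.0 / (0.6 × 60 × 24) = 0.338 in.
Required leg w = t_e / 0.707 = 0.478 in → use 1/2 in.

w = 1/2 in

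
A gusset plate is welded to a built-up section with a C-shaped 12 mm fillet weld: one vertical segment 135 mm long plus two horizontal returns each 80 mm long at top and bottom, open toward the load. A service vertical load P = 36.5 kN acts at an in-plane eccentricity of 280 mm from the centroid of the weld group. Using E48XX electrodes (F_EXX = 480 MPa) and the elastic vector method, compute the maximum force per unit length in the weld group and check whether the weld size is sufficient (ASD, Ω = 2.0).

f_max ≈ 888 N/mm; adequate

Total weld length L_w = 295 mm. Treat welds as unit-width lines.
Centroid: x̄ = 2×80×40 / 295 = 21.69 mm from the vertical weld.
Polar moment about centroid: J = I_x + I_y = [135³/12 + 2×80×67.5²] + [135×21.69² + 2(80³/12 + 80×18.31²)] = 1137000 mm³.
Direct shear f_v = P/L_w = 36.5×10³ / 295 = 123.7 N/mm (vertical).
Torsion M = P·e = 36.5×10³ × 280 = 10220000 N·mm.
Critical point at (x, y) = (58.31, 67.5) from centroid. f_tx = M·y/J = 607 N/mm; f_ty = M·x/J = 524.3 N/mm.
Resultant f_max = √[f_tx² + (f_v + f_ty)²] = √[607² + (123.7 + 524.3)²] = 887.9 N/mm.
Capacity per unit length: r_n/Ω = (1/2.0) × 0.6 × 480 × (0.707 × 12) = 1222 N/mm.
887.9 ≤ 1222 → adequate.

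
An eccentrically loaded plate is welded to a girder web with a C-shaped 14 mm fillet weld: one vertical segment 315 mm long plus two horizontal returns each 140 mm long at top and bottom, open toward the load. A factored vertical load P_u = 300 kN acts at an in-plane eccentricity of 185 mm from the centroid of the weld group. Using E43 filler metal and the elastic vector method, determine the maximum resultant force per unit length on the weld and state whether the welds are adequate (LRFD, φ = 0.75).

f_max ≈ 1330 N/mm; adequate

E43XX → F_EXX = 430 MPa.
Total weld length L_w = 595 mm. Treat welds as unit-width lines.
Centroid: x̄ = 2×140×70 / 595 = 32.94 mm from the vertical weld.
Polar moment about centroid: J = I_x + I_y = [315³/12 + 2×140×157.5²] + [315×32.94² + 2(140³/12 + 140×37.06²)] = 10730000 mm³.
Direct shear f_v = P/L_w = 300×10³ / 595 = 504.2 N/mm (vertical).
Torsion M = P·e = 300×10³ × 185 = 55500000 N·mm.
Critical point at (x, y) = (107.1, 157.5) from centroid. f_tx = M·y/J = 814.3 N/mm; f_ty = M·x/J = 553.5 N/mm.
Resultant f_max = √[f_tx² + (f_v + f_ty)²] = √[814.3² + (504.2 + 553.5)²] = 1335 N/mm.
Capacity per unit length: φr_n = 0.75 × 0.6 × 430 × (0.707 × 14) = 1915 N/mm.
1335 ≤ 1915 → adequate.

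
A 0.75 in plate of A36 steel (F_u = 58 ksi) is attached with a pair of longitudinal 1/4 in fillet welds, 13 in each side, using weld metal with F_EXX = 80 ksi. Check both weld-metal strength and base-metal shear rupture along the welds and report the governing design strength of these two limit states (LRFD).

φR_n ≈ 165 kips (weld metal governs)

t_e = 0.707 × 0.25 = 0.1767 in; L = 26 in.
Weld metal: φR_n = 0.75 × 0.6 × 80 × 0.1767 × 26 = 165.4 kips.
Base metal (shear rupture): φR_n = 0.75 × 0.6 × 58 × 0.75 × 26 = 508.9 kips.
Governing: weld metal.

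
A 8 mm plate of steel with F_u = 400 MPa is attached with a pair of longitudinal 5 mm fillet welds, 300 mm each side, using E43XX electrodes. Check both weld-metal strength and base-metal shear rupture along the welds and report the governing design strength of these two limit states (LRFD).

φR_n ≈ 410 kN (weld metal governs)

E43XX → F_EXX = 430 MPa.
t_e = 0.707 × 5 = 3.535 mm; L = 600 mm.
Weld metal: φR_n = 0.75 × 0.6 × 430 × 3.535 × 600 × 10⁻³ = 410.4 kN.
Base metal (shear rupture): φR_n = 0.75 × 0.6 × 400 × 8 × 600 × 10⁻³ = 864 kN.
Governing: weld metal.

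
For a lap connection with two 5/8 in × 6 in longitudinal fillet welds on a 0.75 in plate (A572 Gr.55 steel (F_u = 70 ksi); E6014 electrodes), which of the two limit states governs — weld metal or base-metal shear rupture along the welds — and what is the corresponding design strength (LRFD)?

φR_n ≈ 143 kip (weld metal governs)

E60XX → F_EXX = 60 ksi.
t_e = 0.707 × 0.625 = 0.4419 in; L = 12 in.
Weld metal: φR_n = 0.75 × 0.6 × 60 × 0.4419 × 12 = 143.2 kip.
Base metal (shear rupture): φR_n = 0.75 × 0.6 × 70 × 0.75 × 12 = 283.5 kip.
Governing: weld metal.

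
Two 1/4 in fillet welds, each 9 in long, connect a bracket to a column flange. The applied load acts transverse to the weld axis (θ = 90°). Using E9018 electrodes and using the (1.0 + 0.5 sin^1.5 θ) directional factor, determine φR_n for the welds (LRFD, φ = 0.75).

E90XX → F_EXX = 90 ksi.
t_e = 0.707 × 0.25 = 0.1767 in; A_we = 0.1767 × 18 = 3.181 in².
Directional factor: 1.0 + 0.5 sin^1.5(90°) = 1.5.
F_nw = 0.6 × 90 × 1.5 = 81 ksi.
φR_n = 0.75 × 81 × 3.181 = 193.3 kips.

φR_n ≈ 193 kips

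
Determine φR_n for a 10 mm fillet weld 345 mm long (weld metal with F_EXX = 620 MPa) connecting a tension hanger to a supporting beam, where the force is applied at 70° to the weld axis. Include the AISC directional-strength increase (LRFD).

t_e = 0.707 × 10 = 7.07 mm; A_we = 7.07 × 345 = 2439 mm².
Directional factor: 1.0 + 0.5 sin^1.5(70°) = 1.455.
F_nw = 0.6 × 620 × 1.455 = 541.4 MPa.
φR_n = 0.75 × 541.4 × 2439 × 10⁻³ = 990.5 kN.

φR_n ≈ 990 kN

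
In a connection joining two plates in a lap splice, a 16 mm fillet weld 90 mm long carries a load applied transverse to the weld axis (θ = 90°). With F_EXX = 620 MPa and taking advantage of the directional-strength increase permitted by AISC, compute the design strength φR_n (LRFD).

φR_n ≈ 426 kN

t_e = 0.707 × 16 = 11.31 mm; A_we = 11.31 × 90 = 1018 mm².
Directional factor: 1.0 + 0.5 sin^1.5(90°) = 1.5.
F_nw = 0.6 × 620 × 1.5 = 558 MPa.
φR_n = 0.75 × 558 × 1018 × 10⁻³ = 426.1 kN.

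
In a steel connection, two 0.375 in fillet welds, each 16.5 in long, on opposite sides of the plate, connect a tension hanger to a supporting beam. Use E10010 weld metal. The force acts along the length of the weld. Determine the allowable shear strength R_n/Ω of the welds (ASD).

R_n/Ω ≈ 262 kip

E100XX → F_EXX = 100 ksi.
Effective throat t_e = 0.707 × 0.375 = 0.2651 in.
Total length L = 33 in; A_we = 0.2651 × 33 = 8.749 in².
F_nw = 0.6 F_EXX = 0.6 × 100 = 60 ksi.
R_n = 60 × 8.749 = 524.9 kip; R_n/Ω = 524.9/2.0 = 262.5 kip.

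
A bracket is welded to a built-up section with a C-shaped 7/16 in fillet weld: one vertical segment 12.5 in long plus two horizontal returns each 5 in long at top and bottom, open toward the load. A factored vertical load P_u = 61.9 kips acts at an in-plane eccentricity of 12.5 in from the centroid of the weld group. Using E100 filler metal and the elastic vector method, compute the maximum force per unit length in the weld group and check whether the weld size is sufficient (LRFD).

E100XX → F_EXX = 100 ksi.
Total weld length L_w = 22.5 in. Treat welds as unit-width lines.
Centroid: x̄ = 2×5×2.5 / 22.5 = 1.111 in from the vertical weld.
Polar moment about centroid: J = I_x + I_y = [12.5³/12 + 2×5×6.25²] + [12.5×1.111² + 2(5³/12 + 5×1.389²)] = 608.9 in³.
Direct shear f_v = P/L_w = 61.9 / 22.5 = 2.751 kip/in (vertical).
Torsion M = P·e = 61.9 × 12.5 = 773.75 kip·in.
Critical point at (x, y) = (3.889, 6.25) from centroid. f_tx = M·y/J = 7.942 kip/in; f_ty = M·x/J = 4.941 kip/in.
Resultant f_max = √[f_tx² + (f_v + f_ty)²] = √[7.942² + (2.751 + 4.941)²] = 11.06 kip/in.
Capacity per unit length: φr_n = 0.75 × 0.6 × 100 × (0.707 × 0.4375) = 13.92 kip/in.
11.06 ≤ 13.92 → adequate.

f_max ≈ 11.1 kip/in; adequate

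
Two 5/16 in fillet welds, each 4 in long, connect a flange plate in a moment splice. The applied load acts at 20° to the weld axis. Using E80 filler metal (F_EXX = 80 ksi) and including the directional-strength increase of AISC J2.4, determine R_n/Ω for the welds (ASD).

R_n/Ω ≈ 46.7 kips

t_e = 0.707 × 0.3125 = 0.2209 in; A_we = 0.2209 × 8 = 1.767 in².
Directional factor: 1.0 + 0.5 sin^1.5(20°) = 1.1.
F_nw = 0.6 × 80 × 1.1 = 52.8 ksi.
R_n/Ω = (52.8 × 1.767) / 2.0 = 46.66 kips.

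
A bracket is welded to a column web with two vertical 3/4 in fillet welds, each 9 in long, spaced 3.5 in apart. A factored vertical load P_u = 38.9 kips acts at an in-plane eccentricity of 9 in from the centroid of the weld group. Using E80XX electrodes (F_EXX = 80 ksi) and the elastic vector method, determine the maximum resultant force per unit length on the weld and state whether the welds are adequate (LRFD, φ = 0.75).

f_max ≈ 10.5 kip/in; adequate

Total weld length L_w = 18 in. Treat welds as unit-width lines.
Polar moment about centroid: J = 2[d³/12 + d(b/2)²] = 2[9³/12 + 9×1.75²] = 176.6 in³.
Direct shear f_v = P/L_w = 38.9 / 18 = 2.161 kip/in (vertical).
Torsion M = P·e = 38.9 × 9 = 350.1 kip·in.
Critical point at (x, y) = (1.75, 4.5) from centroid. f_tx = M·y/J = 8.92 kip/in; f_ty = M·x/J = 3.469 kip/in.
Resultant f_max = √[f_tx² + (f_v + f_ty)²] = √[8.92² + (2.161 + 3.469)²] = 10.55 kip/in.
Capacity per unit length: φr_n = 0.75 × 0.6 × 80 × (0.707 × 0.75) = 19.09 kip/in.
10.55 ≤ 19.09 → adequate.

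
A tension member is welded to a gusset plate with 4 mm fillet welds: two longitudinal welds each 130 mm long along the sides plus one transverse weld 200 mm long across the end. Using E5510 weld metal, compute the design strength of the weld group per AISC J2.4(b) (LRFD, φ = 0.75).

φR_n ≈ 365 kN

E55XX → F_EXX = 550 MPa.
t_e = 0.707 × 4 = 2.828 mm.
R_nwl = 0.6 × 550 × 2.828 × 260 × 10⁻³ = 242.6 kN (longitudinal, 2 welds).
R_nwt = 0.6 × 550 × 2.828 × 200 × 10⁻³ = 186.6 kN (transverse, base value).
(i) R_nwl + R_nwt = 429.3 kN; (ii) 0.85 R_nwl + 1.5 R_nwt = 486.2 kN.
R_n = max = 486.2 kN [governs: (ii)]; φR_n = 364.7 kN.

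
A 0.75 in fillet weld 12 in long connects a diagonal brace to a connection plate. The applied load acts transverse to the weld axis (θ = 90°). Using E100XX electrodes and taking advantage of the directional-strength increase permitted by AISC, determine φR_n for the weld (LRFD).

E100XX → F_EXX = 100 ksi.
t_e = 0.707 × 0.75 = 0.5302 in; A_we = 0.5302 × 12 = 6.363 in².
Directional factor: 1.0 + 0.5 sin^1.5(90°) = 1.5.
F_nw = 0.6 × 100 × 1.5 = 90 ksi.
φR_n = 0.75 × 90 × 6.363 = 429.5 kip.

φR_n ≈ 430 kip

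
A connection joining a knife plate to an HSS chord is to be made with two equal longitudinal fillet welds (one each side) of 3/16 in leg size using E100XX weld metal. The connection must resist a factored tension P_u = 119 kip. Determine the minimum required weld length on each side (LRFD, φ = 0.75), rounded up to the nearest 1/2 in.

E100XX → F_EXX = 100 ksi.
Throat t_e = 0.707 × 0.1875 = 0.1326 in.
φr_n = 0.75 × 0.6 × 100 × 0.1326 = 5.965 kip/in.
L_req = P_u / φr_n = 119 / 5.965 = 19.95 in total.
Per side: 19.95 / 2 = 9.974 in.
Round up → use L = 10 in on each side.

L = 10 in on each side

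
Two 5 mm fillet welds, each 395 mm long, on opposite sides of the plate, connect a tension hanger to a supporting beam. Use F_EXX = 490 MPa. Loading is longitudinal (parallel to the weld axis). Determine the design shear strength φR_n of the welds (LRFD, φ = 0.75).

φR_n ≈ 616 kN

Effective throat t_e = 0.707 × 5 = 3.535 mm.
Total length L = 790 mm; A_we = 3.535 × 790 = 2793 mm².
F_nw = 0.6 F_EXX = 0.6 × 490 = 294 MPa.
φR_n = 0.75 × 294 × 2793 × 10⁻³ = 615.8 kN.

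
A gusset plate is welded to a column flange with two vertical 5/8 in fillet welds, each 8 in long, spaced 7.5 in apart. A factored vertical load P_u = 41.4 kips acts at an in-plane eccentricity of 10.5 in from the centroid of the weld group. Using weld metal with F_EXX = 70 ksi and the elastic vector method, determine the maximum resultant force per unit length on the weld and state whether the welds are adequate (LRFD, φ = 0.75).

f_max ≈ 9.64 kip/in; adequate

Total weld length L_w = 16 in. Treat welds as unit-width lines.
Polar moment about centroid: J = 2[d³/12 + d(b/2)²] = 2[8³/12 + 8×3.75²] = 310.3 in³.
Direct shear f_v = P/L_w = 41.4 / 16 = 2.587 kip/in (vertical).
Torsion M = P·e = 41.4 × 10.5 = 434.7 kip·in.
Critical point at (x, y) = (3.75, 4) from centroid. f_tx = M·y/J = 5.603 kip/in; f_ty = M·x/J = 5.253 kip/in.
Resultant f_max = √[f_tx² + (f_v + f_ty)²] = √[5.603² + (2.587 + 5.253)²] = 9.637 kip/in.
Capacity per unit length: φr_n = 0.75 × 0.6 × 70 × (0.707 × 0.625) = 13.92 kip/in.
9.637 ≤ 13.92 → adequate.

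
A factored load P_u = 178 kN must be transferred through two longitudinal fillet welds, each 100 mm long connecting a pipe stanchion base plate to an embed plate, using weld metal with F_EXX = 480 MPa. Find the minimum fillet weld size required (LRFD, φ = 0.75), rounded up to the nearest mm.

Total weld length L = 200 mm.
Required throat t_e = P_u / (φ × 0.6 F_EXX × L) = 178 / (0.75 × 0.6 × 480 × 200 × 10⁻³) = 4.12 mm.
Required leg w = t_e / 0.707 = 5.828 mm → use 6 mm.

w = 6 mm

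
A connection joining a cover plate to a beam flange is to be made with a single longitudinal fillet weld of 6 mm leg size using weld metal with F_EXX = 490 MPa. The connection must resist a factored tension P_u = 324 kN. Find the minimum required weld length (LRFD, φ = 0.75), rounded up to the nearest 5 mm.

Throat t_e = 0.707 × 6 = 4.242 mm.
φr_n = 0.75 × 0.6 × 490 × 4.242 × 10⁻³ = 0.9354 kN/mm.
L_req = P_u / φr_n = 324 / 0.9354 = 346.4 mm total.
Round up → use L = 350 mm.

L = 350 mm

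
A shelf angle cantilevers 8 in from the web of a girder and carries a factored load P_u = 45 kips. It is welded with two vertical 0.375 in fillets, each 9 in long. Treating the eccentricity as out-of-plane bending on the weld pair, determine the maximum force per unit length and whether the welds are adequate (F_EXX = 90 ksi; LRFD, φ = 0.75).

L_w = 2 × 9 = 18 in; section modulus (unit throat) S = 2 × L²/6 = 27 in².
Direct shear f_v = P/L_w = 45/18 = 2.5 kip/in.
Moment M = P × e = 45 × 8 = 360 kip·in; bending f_b = M/S = 13.33 kip/in.
f_max = √(f_v² + f_b²) = √(2.5² + 13.33²) = 13.57 kip/in.
φr_n = 0.75 × 0.6 × 90 × (0.707 × 0.375) = 10.74 kip/in → NOT adequate.

f_max ≈ 13.6 kip/in; NOT adequate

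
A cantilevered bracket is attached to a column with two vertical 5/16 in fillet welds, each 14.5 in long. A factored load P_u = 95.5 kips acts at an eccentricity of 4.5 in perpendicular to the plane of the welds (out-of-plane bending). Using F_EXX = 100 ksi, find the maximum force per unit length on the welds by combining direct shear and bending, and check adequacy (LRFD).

L_w = 2 × 14.5 = 29 in; section modulus (unit throat) S = 2 × L²/6 = 70.08 in².
Direct shear f_v = P/L_w = 95.5/29 = 3.293 kip/in.
Moment M = P × e = 95.5 × 4.5 = 429.75 kip·in; bending f_b = M/S = 6.132 kip/in.
f_max = √(f_v² + f_b²) = √(3.293² + 6.132²) = 6.96 kip/in.
φr_n = 0.75 × 0.6 × 100 × (0.707 × 0.3125) = 9.942 kip/in → adequate.

f_max ≈ 6.96 kip/in; adequate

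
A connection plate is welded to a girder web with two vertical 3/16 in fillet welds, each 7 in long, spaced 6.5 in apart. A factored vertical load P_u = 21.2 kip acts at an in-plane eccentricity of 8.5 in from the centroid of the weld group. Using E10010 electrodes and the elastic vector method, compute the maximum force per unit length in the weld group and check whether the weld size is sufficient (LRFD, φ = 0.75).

f_max ≈ 5.34 kip/in; adequate

E100XX → F_EXX = 100 ksi.
Total weld length L_w = 14 in. Treat welds as unit-width lines.
Polar moment about centroid: J = 2[d³/12 + d(b/2)²] = 2[7³/12 + 7×3.25²] = 205 in³.
Direct shear f_v = P/L_w = 21.2 / 14 = 1.514 kip/in (vertical).
Torsion M = P·e = 21.2 × 8.5 = 180.2 kip·in.
Critical point at (x, y) = (3.25, 3.5) from centroid. f_tx = M·y/J = 3.076 kip/in; f_ty = M·x/J = 2.856 kip/in.
Resultant f_max = √[f_tx² + (f_v + f_ty)²] = √[3.076² + (1.514 + 2.856)²] = 5.344 kip/in.
Capacity per unit length: φr_n = 0.75 × 0.6 × 100 × (0.707 × 0.1875) = 5.965 kip/in.
5.344 ≤ 5.965 → adequate.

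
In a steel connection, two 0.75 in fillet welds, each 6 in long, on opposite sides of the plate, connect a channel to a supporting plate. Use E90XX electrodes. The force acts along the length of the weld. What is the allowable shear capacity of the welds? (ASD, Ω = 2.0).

R_n/Ω ≈ 172 kips

E90XX → F_EXX = 90 ksi.
Effective throat t_e = 0.707 × 0.75 = 0.5302 in.
Total length L = 12 in; A_we = 0.5302 × 12 = 6.363 in².
F_nw = 0.6 F_EXX = 0.6 × 90 = 54 ksi.
R_n = 54 × 6.363 = 343.6 kips; R_n/Ω = 343.6/2.0 = 171.8 kips.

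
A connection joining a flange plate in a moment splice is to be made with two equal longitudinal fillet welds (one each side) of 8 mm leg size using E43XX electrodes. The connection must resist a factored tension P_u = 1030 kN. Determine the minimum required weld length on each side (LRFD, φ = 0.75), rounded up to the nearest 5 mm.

E43XX → F_EXX = 430 MPa.
Throat t_e = 0.707 × 8 = 5.656 mm.
φr_n = 0.75 × 0.6 × 430 × 5.656 × 10⁻³ = 1.094 kN/mm.
L_req = P_u / φr_n = 1030 / 1.094 = 941.1 mm total.
Per side: 941.1 / 2 = 470.6 mm.
Round up → use L = 475 mm on each side.

L = 475 mm on each side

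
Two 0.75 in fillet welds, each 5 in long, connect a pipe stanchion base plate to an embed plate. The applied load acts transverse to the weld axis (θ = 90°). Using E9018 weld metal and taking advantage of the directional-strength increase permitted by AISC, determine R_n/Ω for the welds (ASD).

E90XX → F_EXX = 90 ksi.
t_e = 0.707 × 0.75 = 0.5302 in; A_we = 0.5302 × 10 = 5.303 in².
Directional factor: 1.0 + 0.5 sin^1.5(90°) = 1.5.
F_nw = 0.6 × 90 × 1.5 = 81 ksi.
R_n/Ω = (81 × 5.303) / 2.0 = 214.8 kips.

R_n/Ω ≈ 215 kips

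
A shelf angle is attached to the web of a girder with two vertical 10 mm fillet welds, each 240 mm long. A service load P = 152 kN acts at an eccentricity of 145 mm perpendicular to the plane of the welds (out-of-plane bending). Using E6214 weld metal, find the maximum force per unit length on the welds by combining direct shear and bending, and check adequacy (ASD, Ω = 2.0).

f_max ≈ 1190 N/mm; adequate

E62XX → F_EXX = 620 MPa.
L_w = 2 × 240 = 480 mm; section modulus (unit throat) S = 2 × L²/6 = 19200 mm².
Direct shear f_v = P/L_w = 152×10³/480 = 316.7 N/mm.
Moment M = P × e = 152×10³ × 145 = 22040000 N·mm; bending f_b = M/S = 1148 N/mm.
f_max = √(f_v² + f_b²) = √(316.7² + 1148²) = 1191 N/mm.
r_n/Ω = (1/2.0) × 0.6 × 620 × (0.707 × 10) = 1315 N/mm → adequate.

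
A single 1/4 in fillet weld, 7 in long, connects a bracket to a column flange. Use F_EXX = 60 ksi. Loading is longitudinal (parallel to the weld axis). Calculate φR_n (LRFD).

Effective throat t_e = 0.707 × 0.25 = 0.1767 in.
Total length L = 7 in; A_we = 0.1767 × 7 = 1.237 in².
F_nw = 0.6 F_EXX = 0.6 × 60 = 36 ksi.
φR_n = 0.75 × 36 × 1.237 = 33.41 kip.

φR_n ≈ 33.4 kip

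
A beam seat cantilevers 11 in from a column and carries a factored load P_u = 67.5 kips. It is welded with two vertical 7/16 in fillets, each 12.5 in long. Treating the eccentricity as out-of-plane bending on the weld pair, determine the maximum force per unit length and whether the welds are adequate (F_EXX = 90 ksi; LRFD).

f_max ≈ 14.5 kip/in; NOT adequate

L_w = 2 × 12.5 = 25 in; section modulus (unit throat) S = 2 × L²/6 = 52.08 in².
Direct shear f_v = P/L_w = 67.5/25 = 2.7 kip/in.
Moment M = P × e = 67.5 × 11 = 742.5 kip·in; bending f_b = M/S = 14.26 kip/in.
f_max = √(f_v² + f_b²) = √(2.7² + 14.26²) = 14.51 kip/in.
φr_n = 0.75 × 0.6 × 90 × (0.707 × 0.4375) = 12.53 kip/in → NOT adequate.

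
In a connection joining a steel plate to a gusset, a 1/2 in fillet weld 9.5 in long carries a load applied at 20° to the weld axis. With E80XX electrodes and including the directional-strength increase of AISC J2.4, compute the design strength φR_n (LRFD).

φR_n ≈ 133 kip

E80XX → F_EXX = 80 ksi.
t_e = 0.707 × 0.5 = 0.3535 in; A_we = 0.3535 × 9.5 = 3.358 in².
Directional factor: 1.0 + 0.5 sin^1.5(20°) = 1.1.
F_nw = 0.6 × 80 × 1.1 = 52.8 ksi.
φR_n = 0.75 × 52.8 × 3.358 = 133 kip.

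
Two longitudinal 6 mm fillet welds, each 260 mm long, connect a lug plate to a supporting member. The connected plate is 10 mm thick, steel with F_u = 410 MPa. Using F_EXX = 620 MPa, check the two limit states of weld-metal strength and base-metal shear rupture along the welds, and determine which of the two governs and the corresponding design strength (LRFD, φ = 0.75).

t_e = 0.707 × 6 = 4.242 mm; L = 520 mm.
Weld metal: φR_n = 0.75 × 0.6 × 620 × 4.242 × 520 × 10⁻³ = 615.4 kN.
Base metal (shear rupture): φR_n = 0.75 × 0.6 × 410 × 10 × 520 × 10⁻³ = 959.4 kN.
Governing: weld metal.

φR_n ≈ 615 kN (weld metal governs)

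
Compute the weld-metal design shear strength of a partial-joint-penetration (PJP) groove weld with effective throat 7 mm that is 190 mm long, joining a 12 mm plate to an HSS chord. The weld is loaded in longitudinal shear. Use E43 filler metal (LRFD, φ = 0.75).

E43XX → F_EXX = 430 MPa.
Effective throat (given) t_e = 7 mm.
A_we = 7 × 190 = 1330 mm².
F_nw = 0.6 F_EXX = 258 MPa.
φR_n = 0.75 × 258 × 1330 × 10⁻³ = 257.4 kN.

φR_n ≈ 257 kN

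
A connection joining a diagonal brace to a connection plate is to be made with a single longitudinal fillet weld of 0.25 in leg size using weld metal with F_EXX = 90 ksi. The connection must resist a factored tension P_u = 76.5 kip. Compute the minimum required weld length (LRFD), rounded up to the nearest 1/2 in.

Throat t_e = 0.707 × 0.25 = 0.1767 in.
φr_n = 0.75 × 0.6 × 90 × 0.1767 = 7.158 kip/in.
L_req = P_u / φr_n = 76.5 / 7.158 = 10.69 in total.
Round up → use L = 11 in.

L = 11 in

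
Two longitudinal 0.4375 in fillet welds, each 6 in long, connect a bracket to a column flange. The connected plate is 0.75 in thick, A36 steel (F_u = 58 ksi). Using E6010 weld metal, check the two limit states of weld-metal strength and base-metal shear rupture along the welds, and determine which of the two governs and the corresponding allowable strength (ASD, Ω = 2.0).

E60XX → F_EXX = 60 ksi.
t_e = 0.707 × 0.4375 = 0.3093 in; L = 12 in.
Weld metal: R_n/Ω = (1/2.0) × 0.6 × 60 × 0.3093 × 12 = 66.81 kip.
Base metal (shear rupture): R_n/Ω = (1/2.0) × 0.6 × 58 × 0.75 × 12 = 156.6 kip.
Governing: weld metal.

R_n/Ω ≈ 66.8 kip (weld metal governs)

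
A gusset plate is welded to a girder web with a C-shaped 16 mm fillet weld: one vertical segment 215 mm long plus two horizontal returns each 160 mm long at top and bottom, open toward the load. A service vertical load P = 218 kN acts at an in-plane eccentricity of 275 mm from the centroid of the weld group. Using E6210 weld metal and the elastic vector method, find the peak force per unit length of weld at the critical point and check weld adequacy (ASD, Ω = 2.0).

f_max ≈ 1860 N/mm; adequate

E62XX → F_EXX = 620 MPa.
Total weld length L_w = 535 mm. Treat welds as unit-width lines.
Centroid: x̄ = 2×160×80 / 535 = 47.85 mm from the vertical weld.
Polar moment about centroid: J = I_x + I_y = [215³/12 + 2×160×107.5²] + [215×47.85² + 2(160³/12 + 160×32.15²)] = 6032000 mm³.
Direct shear f_v = P/L_w = 218×10³ / 535 = 407.5 N/mm (vertical).
Torsion M = P·e = 218×10³ × 275 = 59950000 N·mm.
Critical point at (x, y) = (112.1, 107.5) from centroid. f_tx = M·y/J = 1068 N/mm; f_ty = M·x/J = 1115 N/mm.
Resultant f_max = √[f_tx² + (f_v + f_ty)²] = √[1068² + (407.5 + 1115)²] = 1860 N/mm.
Capacity per unit length: r_n/Ω = (1/2.0) × 0.6 × 620 × (0.707 × 16) = 2104 N/mm.
1860 ≤ 2104 → adequate.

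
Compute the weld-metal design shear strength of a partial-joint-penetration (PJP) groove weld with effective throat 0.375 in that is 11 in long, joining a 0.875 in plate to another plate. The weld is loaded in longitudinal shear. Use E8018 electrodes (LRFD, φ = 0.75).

E80XX → F_EXX = 80 ksi.
Effective throat (given) t_e = 0.375 in.
A_we = 0.375 × 11 = 4.125 in².
F_nw = 0.6 F_EXX = 48 ksi.
φR_n = 0.75 × 48 × 4.125 = 148.5 kip.

φR_n ≈ 148 kip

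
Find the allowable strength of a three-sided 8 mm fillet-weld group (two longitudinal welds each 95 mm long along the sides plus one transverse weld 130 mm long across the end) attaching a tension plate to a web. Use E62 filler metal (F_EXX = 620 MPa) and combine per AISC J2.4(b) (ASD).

t_e = 0.707 × 8 = 5.656 mm.
R_nwl = 0.6 × 620 × 5.656 × 190 × 10⁻³ = 399.8 kN (longitudinal, 2 welds).
R_nwt = 0.6 × 620 × 5.656 × 130 × 10⁻³ = 273.5 kN (transverse, base value).
(i) R_nwl + R_nwt = 673.3 kN; (ii) 0.85 R_nwl + 1.5 R_nwt = 750.1 kN.
R_n = max = 750.1 kN [governs: (ii)]; R_n/Ω = 375 kN.

R_n/Ω ≈ 375 kN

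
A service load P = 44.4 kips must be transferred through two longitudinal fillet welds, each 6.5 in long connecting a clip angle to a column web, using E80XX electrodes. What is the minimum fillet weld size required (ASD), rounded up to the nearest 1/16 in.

E80XX → F_EXX = 80 ksi.
Total weld length L = 13 in.
Required throat t_e = P × Ω / (0.6 F_EXX × L) = 44.4 × 2.0 / (0.6 × 80 × 13) = 0.1423 in.
Required leg w = t_e / 0.707 = 0.2013 in → use 1/4 in.

w = 1/4 in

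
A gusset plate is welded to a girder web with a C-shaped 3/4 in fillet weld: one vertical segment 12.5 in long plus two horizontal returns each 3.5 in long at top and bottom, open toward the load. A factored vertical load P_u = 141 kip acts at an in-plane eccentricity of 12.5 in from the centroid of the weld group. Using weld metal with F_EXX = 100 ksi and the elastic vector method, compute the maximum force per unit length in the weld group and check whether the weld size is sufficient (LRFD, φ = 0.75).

f_max ≈ 30.3 kip/in; NOT adequate

Total weld length L_w = 19.5 in. Treat welds as unit-width lines.
Centroid: x̄ = 2×3.5×1.75 / 19.5 = 0.6282 in from the vertical weld.
Polar moment about centroid: J = I_x + I_y = [12.5³/12 + 2×3.5×6.25²] + [12.5×0.6282² + 2(3.5³/12 + 3.5×1.122²)] = 457.1 in³.
Direct shear f_v = P/L_w = 141 / 19.5 = 7.231 kip/in (vertical).
Torsion M = P·e = 141 × 12.5 = 1762.5 kip·in.
Critical point at (x, y) = (2.872, 6.25) from centroid. f_tx = M·y/J = 24.1 kip/in; f_ty = M·x/J = 11.07 kip/in.
Resultant f_max = √[f_tx² + (f_v + f_ty)²] = √[24.1² + (7.231 + 11.07)²] = 30.26 kip/in.
Capacity per unit length: φr_n = 0.75 × 0.6 × 100 × (0.707 × 0.75) = 23.86 kip/in.
30.26 > 23.86 → NOT adequate.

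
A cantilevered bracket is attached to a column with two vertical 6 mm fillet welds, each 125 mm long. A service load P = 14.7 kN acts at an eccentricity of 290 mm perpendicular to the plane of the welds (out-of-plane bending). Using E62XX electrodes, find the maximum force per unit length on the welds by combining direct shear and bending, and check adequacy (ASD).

f_max ≈ 821 N/mm; NOT adequate

E62XX → F_EXX = 620 MPa.
L_w = 2 × 125 = 250 mm; section modulus (unit throat) S = 2 × L²/6 = 5208 mm².
Direct shear f_v = P/L_w = 14.7×10³/250 = 58.8 N/mm.
Moment M = P × e = 14.7×10³ × 290 = 4263000 N·mm; bending f_b = M/S = 818.5 N/mm.
f_max = √(f_v² + f_b²) = √(58.8² + 818.5²) = 820.6 N/mm.
r_n/Ω = (1/2.0) × 0.6 × 620 × (0.707 × 6) = 789 N/mm → NOT adequate.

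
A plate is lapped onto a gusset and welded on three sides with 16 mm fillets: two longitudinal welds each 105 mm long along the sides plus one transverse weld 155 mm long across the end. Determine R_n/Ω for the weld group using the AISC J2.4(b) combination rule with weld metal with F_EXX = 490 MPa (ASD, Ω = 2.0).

t_e = 0.707 × 16 = 11.31 mm.
R_nwl = 0.6 × 490 × 11.31 × 210 × 10⁻³ = 698.4 kN (longitudinal, 2 welds).
R_nwt = 0.6 × 490 × 11.31 × 155 × 10⁻³ = 515.5 kN (transverse, base value).
(i) R_nwl + R_nwt = 1214 kN; (ii) 0.85 R_nwl + 1.5 R_nwt = 1367 kN.
R_n = max = 1367 kN [governs: (ii)]; R_n/Ω = 683.4 kN.

R_n/Ω ≈ 683 kN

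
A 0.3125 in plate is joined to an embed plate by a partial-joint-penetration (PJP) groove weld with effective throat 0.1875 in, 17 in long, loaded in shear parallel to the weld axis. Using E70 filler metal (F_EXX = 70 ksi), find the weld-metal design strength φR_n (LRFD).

φR_n ≈ 100 kips

Effective throat (given) t_e = 0.1875 in.
A_we = 0.1875 × 17 = 3.188 in².
F_nw = 0.6 F_EXX = 42 ksi.
φR_n = 0.75 × 42 × 3.188 = 100.4 kips.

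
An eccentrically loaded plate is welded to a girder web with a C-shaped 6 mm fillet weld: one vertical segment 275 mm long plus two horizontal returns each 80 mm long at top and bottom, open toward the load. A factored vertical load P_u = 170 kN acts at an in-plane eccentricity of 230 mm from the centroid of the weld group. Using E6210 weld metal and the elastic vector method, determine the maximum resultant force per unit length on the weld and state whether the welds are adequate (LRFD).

E62XX → F_EXX = 620 MPa.
Total weld length L_w = 435 mm. Treat welds as unit-width lines.
Centroid: x̄ = 2×80×40 / 435 = 14.71 mm from the vertical weld.
Polar moment about centroid: J = I_x + I_y = [275³/12 + 2×80×137.5²] + [275×14.71² + 2(80³/12 + 80×25.29²)] = 5005000 mm³.
Direct shear f_v = P/L_w = 170×10³ / 435 = 390.8 N/mm (vertical).
Torsion M = P·e = 170×10³ × 230 = 39100000 N·mm.
Critical point at (x, y) = (65.29, 137.5) from centroid. f_tx = M·y/J = 1074 N/mm; f_ty = M·x/J = 510 N/mm.
Resultant f_max = √[f_tx² + (f_v + f_ty)²] = √[1074² + (390.8 + 510)²] = 1402 N/mm.
Capacity per unit length: φr_n = 0.75 × 0.6 × 620 × (0.707 × 6) = 1184 N/mm.
1402 > 1184 → NOT adequate.

f_max ≈ 1400 N/mm; NOT adequate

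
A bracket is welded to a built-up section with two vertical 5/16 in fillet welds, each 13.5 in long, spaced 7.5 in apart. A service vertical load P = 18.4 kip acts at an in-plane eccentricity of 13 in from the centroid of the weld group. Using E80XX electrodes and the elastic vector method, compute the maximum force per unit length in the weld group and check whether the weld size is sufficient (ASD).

f_max ≈ 2.74 kip/in; adequate

E80XX → F_EXX = 80 ksi.
Total weld length L_w = 27 in. Treat welds as unit-width lines.
Polar moment about centroid: J = 2[d³/12 + d(b/2)²] = 2[13.5³/12 + 13.5×3.75²] = 789.8 in³.
Direct shear f_v = P/L_w = 18.4 / 27 = 0.6815 kip/in (vertical).
Torsion M = P·e = 18.4 × 13 = 239.2 kip·in.
Critical point at (x, y) = (3.75, 6.75) from centroid. f_tx = M·y/J = 2.044 kip/in; f_ty = M·x/J = 1.136 kip/in.
Resultant f_max = √[f_tx² + (f_v + f_ty)²] = √[2.044² + (0.6815 + 1.136)²] = 2.735 kip/in.
Capacity per unit length: r_n/Ω = (1/2.0) × 0.6 × 80 × (0.707 × 0.3125) = 5.302 kip/in.
2.735 ≤ 5.302 → adequate.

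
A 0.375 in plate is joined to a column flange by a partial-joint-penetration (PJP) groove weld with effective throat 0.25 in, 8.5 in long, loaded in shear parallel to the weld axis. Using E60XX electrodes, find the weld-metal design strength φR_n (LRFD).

E60XX → F_EXX = 60 ksi.
Effective throat (given) t_e = 0.25 in.
A_we = 0.25 × 8.5 = 2.125 in².
F_nw = 0.6 F_EXX = 36 ksi.
φR_n = 0.75 × 36 × 2.125 = 57.38 kip.

φR_n ≈ 57.4 kip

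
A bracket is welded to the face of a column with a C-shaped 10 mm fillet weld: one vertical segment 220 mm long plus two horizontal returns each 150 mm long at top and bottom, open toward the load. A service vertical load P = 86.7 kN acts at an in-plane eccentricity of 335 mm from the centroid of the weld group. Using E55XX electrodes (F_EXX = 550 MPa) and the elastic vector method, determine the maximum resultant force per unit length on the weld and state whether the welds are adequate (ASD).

f_max ≈ 893 N/mm; adequate

Total weld length L_w = 520 mm. Treat welds as unit-width lines.
Centroid: x̄ = 2×150×75 / 520 = 43.27 mm from the vertical weld.
Polar moment about centroid: J = I_x + I_y = [220³/12 + 2×150×110²] + [220×43.27² + 2(150³/12 + 150×31.73²)] = 5794000 mm³.
Direct shear f_v = P/L_w = 86.7×10³ / 520 = 166.7 N/mm (vertical).
Torsion M = P·e = 86.7×10³ × 335 = 29044000 N·mm.
Critical point at (x, y) = (106.7, 110) from centroid. f_tx = M·y/J = 551.4 N/mm; f_ty = M·x/J = 535 N/mm.
Resultant f_max = √[f_tx² + (f_v + f_ty)²] = √[551.4² + (166.7 + 535)²] = 892.5 N/mm.
Capacity per unit length: r_n/Ω = (1/2.0) × 0.6 × 550 × (0.707 × 10) = 1167 N/mm.
892.5 ≤ 1167 → adequate.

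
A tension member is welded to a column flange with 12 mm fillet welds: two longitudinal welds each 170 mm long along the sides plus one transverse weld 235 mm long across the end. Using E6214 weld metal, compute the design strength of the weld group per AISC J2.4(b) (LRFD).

φR_n ≈ 1520 kN

E62XX → F_EXX = 620 MPa.
t_e = 0.707 × 12 = 8.484 mm.
R_nwl = 0.6 × 620 × 8.484 × 340 × 10⁻³ = 1073 kN (longitudinal, 2 welds).
R_nwt = 0.6 × 620 × 8.484 × 235 × 10⁻³ = 741.7 kN (transverse, base value).
(i) R_nwl + R_nwt = 1815 kN; (ii) 0.85 R_nwl + 1.5 R_nwt = 2025 kN.
R_n = max = 2025 kN [governs: (ii)]; φR_n = 1518 kN.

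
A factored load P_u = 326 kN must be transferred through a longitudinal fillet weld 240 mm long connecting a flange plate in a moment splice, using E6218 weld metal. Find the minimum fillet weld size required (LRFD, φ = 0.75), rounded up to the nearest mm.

E62XX → F_EXX = 620 MPa.
Total weld length L = 240 mm.
Required throat t_e = P_u / (φ × 0.6 F_EXX × L) = 326 / (0.75 × 0.6 × 620 × 240 × 10⁻³) = 4.869 mm.
Required leg w = t_e / 0.707 = 6.886 mm → use 7 mm.

w = 7 mm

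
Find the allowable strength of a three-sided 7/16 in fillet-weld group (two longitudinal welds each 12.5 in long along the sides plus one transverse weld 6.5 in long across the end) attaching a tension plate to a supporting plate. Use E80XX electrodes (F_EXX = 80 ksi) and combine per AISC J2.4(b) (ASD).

R_n/Ω ≈ 234 kip

t_e = 0.707 × 0.4375 = 0.3093 in.
R_nwl = 0.6 × 80 × 0.3093 × 25 = 371.2 kip (longitudinal, 2 welds).
R_nwt = 0.6 × 80 × 0.3093 × 6.5 = 96.51 kip (transverse, base value).
(i) R_nwl + R_nwt = 467.7 kip; (ii) 0.85 R_nwl + 1.5 R_nwt = 460.3 kip.
R_n = max = 467.7 kip [governs: (i)]; R_n/Ω = 233.8 kip.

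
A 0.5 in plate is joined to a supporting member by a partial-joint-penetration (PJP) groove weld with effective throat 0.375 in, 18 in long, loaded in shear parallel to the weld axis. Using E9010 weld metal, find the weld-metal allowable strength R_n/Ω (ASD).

R_n/Ω ≈ 182 kip

E90XX → F_EXX = 90 ksi.
Effective throat (given) t_e = 0.375 in.
A_we = 0.375 × 18 = 6.75 in².
F_nw = 0.6 F_EXX = 54 ksi.
R_n/Ω = (54 × 6.75) / 2.0 = 182.2 kip.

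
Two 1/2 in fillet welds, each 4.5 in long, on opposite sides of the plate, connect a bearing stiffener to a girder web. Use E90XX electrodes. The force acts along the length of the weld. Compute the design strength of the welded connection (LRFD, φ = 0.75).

E90XX → F_EXX = 90 ksi.
Effective throat t_e = 0.707 × 0.5 = 0.3535 in.
Total length L = 9 in; A_we = 0.3535 × 9 = 3.181 in².
F_nw = 0.6 F_EXX = 0.6 × 90 = 54 ksi.
φR_n = 0.75 × 54 × 3.181 = 128.9 kips.

φR_n ≈ 129 kips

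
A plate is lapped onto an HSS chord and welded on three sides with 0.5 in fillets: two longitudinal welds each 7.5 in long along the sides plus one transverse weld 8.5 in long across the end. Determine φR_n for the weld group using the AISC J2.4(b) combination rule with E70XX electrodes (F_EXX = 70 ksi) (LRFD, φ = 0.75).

φR_n ≈ 284 kip

t_e = 0.707 × 0.5 = 0.3535 in.
R_nwl = 0.6 × 70 × 0.3535 × 15 = 222.7 kip (longitudinal, 2 welds).
R_nwt = 0.6 × 70 × 0.3535 × 8.5 = 126.2 kip (transverse, base value).
(i) R_nwl + R_nwt = 348.9 kip; (ii) 0.85 R_nwl + 1.5 R_nwt = 378.6 kip.
R_n = max = 378.6 kip [governs: (ii)]; φR_n = 283.9 kip.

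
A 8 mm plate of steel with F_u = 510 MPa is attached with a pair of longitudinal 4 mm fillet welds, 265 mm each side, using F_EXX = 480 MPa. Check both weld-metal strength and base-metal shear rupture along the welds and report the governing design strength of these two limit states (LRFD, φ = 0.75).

φR_n ≈ 324 kN (weld metal governs)

t_e = 0.707 × 4 = 2.828 mm; L = 530 mm.
Weld metal: φR_n = 0.75 × 0.6 × 480 × 2.828 × 530 × 10⁻³ = 323.7 kN.
Base metal (shear rupture): φR_n = 0.75 × 0.6 × 510 × 8 × 530 × 10⁻³ = 973.1 kN.
Governing: weld metal.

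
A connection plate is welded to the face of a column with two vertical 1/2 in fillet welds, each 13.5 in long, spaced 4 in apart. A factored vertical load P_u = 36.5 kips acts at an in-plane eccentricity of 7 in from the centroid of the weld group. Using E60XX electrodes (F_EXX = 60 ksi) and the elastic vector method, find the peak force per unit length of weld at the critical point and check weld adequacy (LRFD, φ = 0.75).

f_max ≈ 4.07 kip/in; adequate

Total weld length L_w = 27 in. Treat welds as unit-width lines.
Polar moment about centroid: J = 2[d³/12 + d(b/2)²] = 2[13.5³/12 + 13.5×2²] = 518.1 in³.
Direct shear f_v = P/L_w = 36.5 / 27 = 1.352 kip/in (vertical).
Torsion M = P·e = 36.5 × 7 = 255.5 kip·in.
Critical point at (x, y) = (2, 6.75) from centroid. f_tx = M·y/J = 3.329 kip/in; f_ty = M·x/J = 0.9864 kip/in.
Resultant f_max = √[f_tx² + (f_v + f_ty)²] = √[3.329² + (1.352 + 0.9864)²] = 4.068 kip/in.
Capacity per unit length: φr_n = 0.75 × 0.6 × 60 × (0.707 × 0.5) = 9.544 kip/in.
4.068 ≤ 9.544 → adequate.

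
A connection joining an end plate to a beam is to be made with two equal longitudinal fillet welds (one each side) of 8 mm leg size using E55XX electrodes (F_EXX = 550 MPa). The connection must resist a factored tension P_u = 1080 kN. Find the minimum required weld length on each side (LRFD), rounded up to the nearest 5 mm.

L = 390 mm on each side

Throat t_e = 0.707 × 8 = 5.656 mm.
φr_n = 0.75 × 0.6 × 550 × 5.656 × 10⁻³ = 1.4 kN/mm.
L_req = P_u / φr_n = 1080 / 1.4 = 771.5 mm total.
Per side: 771.5 / 2 = 385.8 mm.
Round up → use L = 390 mm on each side.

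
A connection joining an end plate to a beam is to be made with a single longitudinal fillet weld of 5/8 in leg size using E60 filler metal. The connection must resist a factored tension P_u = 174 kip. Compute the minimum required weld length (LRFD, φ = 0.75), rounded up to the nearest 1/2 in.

L = 15 in

E60XX → F_EXX = 60 ksi.
Throat t_e = 0.707 × 0.625 = 0.4419 in.
φr_n = 0.75 × 0.6 × 60 × 0.4419 = 11.93 kip/in.
L_req = P_u / φr_n = 174 / 11.93 = 14.58 in total.
Round up → use L = 15 in.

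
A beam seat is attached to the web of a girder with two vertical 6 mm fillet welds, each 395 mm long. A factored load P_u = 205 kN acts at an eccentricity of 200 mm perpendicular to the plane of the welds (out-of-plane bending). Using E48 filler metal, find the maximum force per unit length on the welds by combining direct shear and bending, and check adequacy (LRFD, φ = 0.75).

f_max ≈ 830 N/mm; adequate

E48XX → F_EXX = 480 MPa.
L_w = 2 × 395 = 790 mm; section modulus (unit throat) S = 2 × L²/6 = 52010 mm².
Direct shear f_v = P/L_w = 205×10³/790 = 259.5 N/mm.
Moment M = P × e = 205×10³ × 200 = 41000000 N·mm; bending f_b = M/S = 788.3 N/mm.
f_max = √(f_v² + f_b²) = √(259.5² + 788.3²) = 829.9 N/mm.
φr_n = 0.75 × 0.6 × 480 × (0.707 × 6) = 916.3 N/mm → adequate.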